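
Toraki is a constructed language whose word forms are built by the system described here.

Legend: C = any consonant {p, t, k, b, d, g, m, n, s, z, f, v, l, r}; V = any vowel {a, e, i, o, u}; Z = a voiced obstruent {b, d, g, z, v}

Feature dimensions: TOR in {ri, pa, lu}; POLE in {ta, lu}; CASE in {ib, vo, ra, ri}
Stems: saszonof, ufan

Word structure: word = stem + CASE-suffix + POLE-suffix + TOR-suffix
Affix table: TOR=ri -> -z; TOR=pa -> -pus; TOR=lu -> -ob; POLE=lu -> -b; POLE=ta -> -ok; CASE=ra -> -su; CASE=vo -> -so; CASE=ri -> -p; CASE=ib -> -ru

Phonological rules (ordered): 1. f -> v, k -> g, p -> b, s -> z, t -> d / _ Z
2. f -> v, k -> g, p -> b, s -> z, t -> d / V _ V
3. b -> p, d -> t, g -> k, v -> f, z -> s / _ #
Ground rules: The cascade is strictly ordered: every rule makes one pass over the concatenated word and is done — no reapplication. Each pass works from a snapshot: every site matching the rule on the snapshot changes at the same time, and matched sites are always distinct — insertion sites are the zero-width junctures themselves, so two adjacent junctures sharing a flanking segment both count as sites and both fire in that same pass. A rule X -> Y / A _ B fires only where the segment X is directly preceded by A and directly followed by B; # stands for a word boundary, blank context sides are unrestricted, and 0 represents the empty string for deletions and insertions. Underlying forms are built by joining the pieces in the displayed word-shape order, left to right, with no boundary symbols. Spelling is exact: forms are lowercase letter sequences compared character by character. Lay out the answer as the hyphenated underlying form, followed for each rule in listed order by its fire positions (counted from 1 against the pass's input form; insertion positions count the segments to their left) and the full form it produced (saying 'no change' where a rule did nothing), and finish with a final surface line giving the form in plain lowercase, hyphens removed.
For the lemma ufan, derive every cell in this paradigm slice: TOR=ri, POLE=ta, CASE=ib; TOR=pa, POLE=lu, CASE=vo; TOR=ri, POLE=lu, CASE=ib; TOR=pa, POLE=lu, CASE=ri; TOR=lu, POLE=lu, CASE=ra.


cell TOR=ri, POLE=ta, CASE=ib:
underlying: ufan-ru-ok-z
1. f -> v, k -> g, p -> b, s -> z, t -> d / _ Z: fires at position(s) 8: ufanruogz
2. f -> v, k -> g, p -> b, s -> z, t -> d / V _ V: fires at position(s) 2: uvanruogz
3. b -> p, d -> t, g -> k, v -> f, z -> s / _ #: fires at position(s) 9: uvanruogs
surface: uvanruogs

cell TOR=pa, POLE=lu, CASE=vo:
underlying: ufan-so-b-pus
1. f -> v, k -> g, p -> b, s -> z, t -> d / _ Z: no change
2. f -> v, k -> g, p -> b, s -> z, t -> d / V _ V: fires at position(s) 2: uvansobpus
3. b -> p, d -> t, g -> k, v -> f, z -> s / _ #: no change
surface: uvansobpus

cell TOR=ri, POLE=lu, CASE=ib:
underlying: ufan-ru-b-z
1. f -> v, k -> g, p -> b, s -> z, t -> d / _ Z: no change
2. f -> v, k -> g, p -> b, s -> z, t -> d / V _ V: fires at position(s) 2: uvanrubz
3. b -> p, d -> t, g -> k, v -> f, z -> s / _ #: fires at position(s) 8: uvanrubs
surface: uvanrubs

cell TOR=pa, POLE=lu, CASE=ri:
underlying: ufan-p-b-pus
1. f -> v, k -> g, p -> b, s -> z, t -> d / _ Z: fires at position(s) 5: ufanbbpus
2. f -> v, k -> g, p -> b, s -> z, t -> d / V _ V: fires at position(s) 2: uvanbbpus
3. b -> p, d -> t, g -> k, v -> f, z -> s / _ #: no change
surface: uvanbbpus

cell TOR=lu, POLE=lu, CASE=ra:
underlying: ufan-su-b-ob
1. f -> v, k -> g, p -> b, s -> z, t -> d / _ Z: no change
2. f -> v, k -> g, p -> b, s -> z, t -> d / V _ V: fires at position(s) 2: uvansubob
3. b -> p, d -> t, g -> k, v -> f, z -> s / _ #: fires at position(s) 9: uvansubop
surface: uvansubop


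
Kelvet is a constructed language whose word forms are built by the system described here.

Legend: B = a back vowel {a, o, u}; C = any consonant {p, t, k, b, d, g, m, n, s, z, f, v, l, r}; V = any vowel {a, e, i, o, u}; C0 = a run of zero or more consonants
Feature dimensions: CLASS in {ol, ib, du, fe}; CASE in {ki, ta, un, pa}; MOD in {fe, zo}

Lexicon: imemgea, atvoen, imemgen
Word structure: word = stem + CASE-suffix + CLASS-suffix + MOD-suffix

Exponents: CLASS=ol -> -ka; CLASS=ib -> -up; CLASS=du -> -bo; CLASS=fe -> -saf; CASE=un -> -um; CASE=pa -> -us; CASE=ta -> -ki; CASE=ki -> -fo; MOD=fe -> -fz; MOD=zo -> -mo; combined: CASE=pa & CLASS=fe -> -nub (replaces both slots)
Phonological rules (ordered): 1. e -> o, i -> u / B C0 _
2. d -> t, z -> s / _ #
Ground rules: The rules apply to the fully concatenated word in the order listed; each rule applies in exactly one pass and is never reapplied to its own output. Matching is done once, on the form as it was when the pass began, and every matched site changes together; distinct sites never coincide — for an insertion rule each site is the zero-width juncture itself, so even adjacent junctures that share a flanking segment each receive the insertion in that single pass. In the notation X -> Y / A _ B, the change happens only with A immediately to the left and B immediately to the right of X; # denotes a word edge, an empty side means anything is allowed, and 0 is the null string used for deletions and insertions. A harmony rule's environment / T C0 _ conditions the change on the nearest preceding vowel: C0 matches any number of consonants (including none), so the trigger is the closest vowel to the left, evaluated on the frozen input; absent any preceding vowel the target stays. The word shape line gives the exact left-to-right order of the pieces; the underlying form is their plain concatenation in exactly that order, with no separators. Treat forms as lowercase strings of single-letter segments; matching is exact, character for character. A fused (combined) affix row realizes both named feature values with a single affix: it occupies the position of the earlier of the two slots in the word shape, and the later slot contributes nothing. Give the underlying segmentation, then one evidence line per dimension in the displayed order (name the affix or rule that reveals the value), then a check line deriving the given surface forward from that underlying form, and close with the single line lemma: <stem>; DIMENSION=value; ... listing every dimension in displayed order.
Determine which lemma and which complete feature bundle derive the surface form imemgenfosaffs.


underlying: imemgen-fo-saf-fz
CLASS=fe - signalled by the affix -saf
CASE=ki - signalled by the affix -fo
MOD=fe - signalled by the affix -fz
check: imemgenfosaffz -> imemgenfosaffz -> imemgenfosaffs
lemma: imemgen; CLASS=fe; CASE=ki; MOD=fe


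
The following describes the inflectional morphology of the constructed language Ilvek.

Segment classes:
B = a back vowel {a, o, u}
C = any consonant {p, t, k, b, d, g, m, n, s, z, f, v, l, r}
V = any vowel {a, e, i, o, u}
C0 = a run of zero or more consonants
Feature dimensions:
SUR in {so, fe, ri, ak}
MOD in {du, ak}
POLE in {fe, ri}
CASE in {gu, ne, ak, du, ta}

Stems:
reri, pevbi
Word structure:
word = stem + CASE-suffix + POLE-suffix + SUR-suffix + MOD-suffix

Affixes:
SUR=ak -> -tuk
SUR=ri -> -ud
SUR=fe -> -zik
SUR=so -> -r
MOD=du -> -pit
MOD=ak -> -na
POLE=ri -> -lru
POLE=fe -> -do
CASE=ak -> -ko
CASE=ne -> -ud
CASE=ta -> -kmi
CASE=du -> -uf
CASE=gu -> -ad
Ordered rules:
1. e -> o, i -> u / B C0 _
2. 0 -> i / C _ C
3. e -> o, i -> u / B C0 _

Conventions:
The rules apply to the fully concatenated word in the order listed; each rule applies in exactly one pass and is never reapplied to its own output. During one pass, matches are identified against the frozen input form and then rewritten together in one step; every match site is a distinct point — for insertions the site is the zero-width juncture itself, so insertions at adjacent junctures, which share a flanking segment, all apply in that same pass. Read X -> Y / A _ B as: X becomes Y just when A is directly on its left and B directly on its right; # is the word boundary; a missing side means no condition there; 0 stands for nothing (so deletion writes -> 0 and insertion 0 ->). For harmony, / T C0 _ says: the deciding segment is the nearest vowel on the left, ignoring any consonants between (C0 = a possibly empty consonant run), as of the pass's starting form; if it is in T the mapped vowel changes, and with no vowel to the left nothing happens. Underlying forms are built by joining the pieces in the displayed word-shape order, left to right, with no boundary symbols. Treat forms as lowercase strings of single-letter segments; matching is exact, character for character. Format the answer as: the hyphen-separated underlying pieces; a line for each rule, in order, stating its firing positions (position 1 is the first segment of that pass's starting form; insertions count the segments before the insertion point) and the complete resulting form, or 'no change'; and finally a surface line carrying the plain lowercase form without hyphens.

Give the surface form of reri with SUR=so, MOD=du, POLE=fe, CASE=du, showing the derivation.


underlying: reri-uf-do-r-pit
1. e -> o, i -> u / B C0 _: fires at position(s) 11: reriufdorput
2. 0 -> i / C _ C: inserts after position(s) 6, 9: reriufidoriput
3. e -> o, i -> u / B C0 _: fires at position(s) 7, 11: reriufudoruput
surface: reriufudoruput


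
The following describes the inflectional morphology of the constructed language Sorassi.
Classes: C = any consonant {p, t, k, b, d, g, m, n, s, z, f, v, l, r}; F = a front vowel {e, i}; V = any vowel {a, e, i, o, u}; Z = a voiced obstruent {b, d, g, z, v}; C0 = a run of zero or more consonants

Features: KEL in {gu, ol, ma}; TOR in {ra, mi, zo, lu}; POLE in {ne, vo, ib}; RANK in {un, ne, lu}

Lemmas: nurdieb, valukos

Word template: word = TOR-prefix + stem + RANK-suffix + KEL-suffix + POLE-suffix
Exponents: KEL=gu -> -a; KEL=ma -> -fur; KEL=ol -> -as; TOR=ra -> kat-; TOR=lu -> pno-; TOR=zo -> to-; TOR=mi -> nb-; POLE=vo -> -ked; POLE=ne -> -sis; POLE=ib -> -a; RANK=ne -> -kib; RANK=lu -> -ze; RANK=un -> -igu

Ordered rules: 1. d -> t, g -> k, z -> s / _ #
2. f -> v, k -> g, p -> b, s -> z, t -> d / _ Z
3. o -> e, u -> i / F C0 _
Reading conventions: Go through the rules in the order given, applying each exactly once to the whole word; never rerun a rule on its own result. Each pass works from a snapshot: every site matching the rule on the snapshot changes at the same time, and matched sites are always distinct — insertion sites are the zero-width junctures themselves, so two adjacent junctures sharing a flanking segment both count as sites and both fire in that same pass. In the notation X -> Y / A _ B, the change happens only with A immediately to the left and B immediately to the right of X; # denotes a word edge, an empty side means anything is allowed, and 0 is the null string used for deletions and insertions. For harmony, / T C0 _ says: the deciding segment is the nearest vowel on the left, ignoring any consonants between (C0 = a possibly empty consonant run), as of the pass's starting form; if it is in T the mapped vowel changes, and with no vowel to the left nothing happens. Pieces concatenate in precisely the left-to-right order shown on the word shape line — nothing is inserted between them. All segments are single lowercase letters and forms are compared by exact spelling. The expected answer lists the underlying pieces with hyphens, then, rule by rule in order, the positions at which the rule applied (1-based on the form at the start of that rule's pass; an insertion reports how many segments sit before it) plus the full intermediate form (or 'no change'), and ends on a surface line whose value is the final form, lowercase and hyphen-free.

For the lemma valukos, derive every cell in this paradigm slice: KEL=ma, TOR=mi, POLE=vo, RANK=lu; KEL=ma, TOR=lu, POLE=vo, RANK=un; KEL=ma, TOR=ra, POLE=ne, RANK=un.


cell KEL=ma, TOR=mi, POLE=vo, RANK=lu:
underlying: nb-valukos-ze-fur-ked
1. d -> t, g -> k, z -> s / _ #: fires at position(s) 17: nbvalukoszefurket
2. f -> v, k -> g, p -> b, s -> z, t -> d / _ Z: fires at position(s) 9: nbvalukozzefurket
3. o -> e, u -> i / F C0 _: fires at position(s) 13: nbvalukozzefirket
surface: nbvalukozzefirket

cell KEL=ma, TOR=lu, POLE=vo, RANK=un:
underlying: pno-valukos-igu-fur-ked
1. d -> t, g -> k, z -> s / _ #: fires at position(s) 19: pnovalukosigufurket
2. f -> v, k -> g, p -> b, s -> z, t -> d / _ Z: no change
3. o -> e, u -> i / F C0 _: fires at position(s) 13: pnovalukosigifurket
surface: pnovalukosigifurket

cell KEL=ma, TOR=ra, POLE=ne, RANK=un:
underlying: kat-valukos-igu-fur-sis
1. d -> t, g -> k, z -> s / _ #: no change
2. f -> v, k -> g, p -> b, s -> z, t -> d / _ Z: fires at position(s) 3: kadvalukosigufursis
3. o -> e, u -> i / F C0 _: fires at position(s) 13: kadvalukosigifursis
surface: kadvalukosigifursis


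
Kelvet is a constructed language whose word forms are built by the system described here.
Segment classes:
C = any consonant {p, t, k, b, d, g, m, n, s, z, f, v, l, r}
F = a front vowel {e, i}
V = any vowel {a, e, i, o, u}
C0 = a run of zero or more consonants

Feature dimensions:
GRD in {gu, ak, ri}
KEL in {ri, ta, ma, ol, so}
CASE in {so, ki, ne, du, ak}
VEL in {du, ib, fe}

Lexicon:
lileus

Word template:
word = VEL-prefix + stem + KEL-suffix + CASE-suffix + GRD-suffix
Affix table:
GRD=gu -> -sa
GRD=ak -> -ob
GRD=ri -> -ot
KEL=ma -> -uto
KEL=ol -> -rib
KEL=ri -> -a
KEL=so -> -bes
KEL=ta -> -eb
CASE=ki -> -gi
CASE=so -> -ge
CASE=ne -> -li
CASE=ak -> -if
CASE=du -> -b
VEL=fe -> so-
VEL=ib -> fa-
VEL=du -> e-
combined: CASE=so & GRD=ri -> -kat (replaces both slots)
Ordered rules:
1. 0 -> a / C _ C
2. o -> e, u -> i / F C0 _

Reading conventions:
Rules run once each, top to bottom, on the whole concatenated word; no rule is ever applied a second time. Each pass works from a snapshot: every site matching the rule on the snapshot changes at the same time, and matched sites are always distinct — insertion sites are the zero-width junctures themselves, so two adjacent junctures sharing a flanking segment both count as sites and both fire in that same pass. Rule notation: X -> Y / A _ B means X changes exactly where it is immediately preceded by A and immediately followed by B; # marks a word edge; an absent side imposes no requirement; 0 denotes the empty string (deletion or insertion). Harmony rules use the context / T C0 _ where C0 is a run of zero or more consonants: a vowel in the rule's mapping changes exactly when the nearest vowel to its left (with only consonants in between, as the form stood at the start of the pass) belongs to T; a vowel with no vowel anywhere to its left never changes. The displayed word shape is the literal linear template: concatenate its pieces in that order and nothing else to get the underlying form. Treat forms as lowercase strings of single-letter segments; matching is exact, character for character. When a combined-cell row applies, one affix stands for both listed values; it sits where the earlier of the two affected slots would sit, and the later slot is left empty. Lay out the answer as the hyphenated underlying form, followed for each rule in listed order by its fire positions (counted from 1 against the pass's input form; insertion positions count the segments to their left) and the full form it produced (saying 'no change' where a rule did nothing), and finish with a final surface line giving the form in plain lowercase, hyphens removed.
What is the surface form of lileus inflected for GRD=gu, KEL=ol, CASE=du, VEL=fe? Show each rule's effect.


underlying: so-lileus-rib-b-sa
1. 0 -> a / C _ C: inserts after position(s) 8, 11, 12: solileusaribabasa
2. o -> e, u -> i / F C0 _: fires at position(s) 7: solileisaribabasa
surface: solileisaribabasa


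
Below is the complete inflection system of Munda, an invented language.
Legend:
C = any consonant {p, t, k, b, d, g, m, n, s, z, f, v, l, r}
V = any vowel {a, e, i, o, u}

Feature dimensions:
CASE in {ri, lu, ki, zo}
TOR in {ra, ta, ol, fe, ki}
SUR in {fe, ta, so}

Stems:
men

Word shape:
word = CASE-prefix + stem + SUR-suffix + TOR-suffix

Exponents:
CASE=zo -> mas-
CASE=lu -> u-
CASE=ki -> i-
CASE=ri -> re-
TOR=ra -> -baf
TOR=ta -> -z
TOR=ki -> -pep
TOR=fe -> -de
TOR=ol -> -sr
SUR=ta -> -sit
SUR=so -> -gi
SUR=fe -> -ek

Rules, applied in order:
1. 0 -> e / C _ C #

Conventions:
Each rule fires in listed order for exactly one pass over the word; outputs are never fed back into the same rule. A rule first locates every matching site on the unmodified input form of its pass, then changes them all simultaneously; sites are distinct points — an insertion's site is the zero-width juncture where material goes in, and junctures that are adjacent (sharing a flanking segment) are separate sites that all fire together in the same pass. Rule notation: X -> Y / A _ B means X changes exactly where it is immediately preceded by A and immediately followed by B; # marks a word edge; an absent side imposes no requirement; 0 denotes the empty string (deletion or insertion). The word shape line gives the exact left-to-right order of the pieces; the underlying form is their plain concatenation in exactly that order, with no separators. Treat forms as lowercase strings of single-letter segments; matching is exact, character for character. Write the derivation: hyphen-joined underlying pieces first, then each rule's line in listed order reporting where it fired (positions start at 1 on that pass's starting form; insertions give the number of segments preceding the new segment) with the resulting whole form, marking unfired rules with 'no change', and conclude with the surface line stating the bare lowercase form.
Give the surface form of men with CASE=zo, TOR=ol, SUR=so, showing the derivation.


underlying: mas-men-gi-sr
1. 0 -> e / C _ C #: inserts after position(s) 9: masmengiser
surface: masmengiser


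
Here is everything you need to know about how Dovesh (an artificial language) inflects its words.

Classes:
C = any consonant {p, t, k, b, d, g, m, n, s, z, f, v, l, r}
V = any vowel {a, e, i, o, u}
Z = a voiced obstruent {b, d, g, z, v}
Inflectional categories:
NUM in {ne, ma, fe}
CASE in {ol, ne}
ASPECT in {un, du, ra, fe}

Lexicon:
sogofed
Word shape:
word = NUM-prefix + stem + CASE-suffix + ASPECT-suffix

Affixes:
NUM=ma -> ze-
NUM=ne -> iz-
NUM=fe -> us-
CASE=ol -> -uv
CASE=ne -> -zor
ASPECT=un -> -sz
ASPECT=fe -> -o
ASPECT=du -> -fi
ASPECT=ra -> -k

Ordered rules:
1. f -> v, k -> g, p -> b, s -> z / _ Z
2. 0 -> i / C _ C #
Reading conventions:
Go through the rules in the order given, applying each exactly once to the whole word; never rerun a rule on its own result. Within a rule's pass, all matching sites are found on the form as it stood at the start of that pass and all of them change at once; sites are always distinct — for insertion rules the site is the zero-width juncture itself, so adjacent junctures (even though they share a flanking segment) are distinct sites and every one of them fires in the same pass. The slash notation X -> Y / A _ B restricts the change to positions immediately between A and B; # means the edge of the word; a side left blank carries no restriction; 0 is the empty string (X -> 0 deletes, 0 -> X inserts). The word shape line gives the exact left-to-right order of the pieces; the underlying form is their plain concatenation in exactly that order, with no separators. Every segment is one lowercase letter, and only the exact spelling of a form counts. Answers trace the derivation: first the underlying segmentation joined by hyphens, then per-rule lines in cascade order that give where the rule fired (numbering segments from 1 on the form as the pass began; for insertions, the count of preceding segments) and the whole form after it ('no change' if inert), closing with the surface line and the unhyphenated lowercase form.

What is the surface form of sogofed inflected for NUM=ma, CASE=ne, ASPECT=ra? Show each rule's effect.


underlying: ze-sogofed-zor-k
1. f -> v, k -> g, p -> b, s -> z / _ Z: no change
2. 0 -> i / C _ C #: inserts after position(s) 12: zesogofedzorik
surface: zesogofedzorik


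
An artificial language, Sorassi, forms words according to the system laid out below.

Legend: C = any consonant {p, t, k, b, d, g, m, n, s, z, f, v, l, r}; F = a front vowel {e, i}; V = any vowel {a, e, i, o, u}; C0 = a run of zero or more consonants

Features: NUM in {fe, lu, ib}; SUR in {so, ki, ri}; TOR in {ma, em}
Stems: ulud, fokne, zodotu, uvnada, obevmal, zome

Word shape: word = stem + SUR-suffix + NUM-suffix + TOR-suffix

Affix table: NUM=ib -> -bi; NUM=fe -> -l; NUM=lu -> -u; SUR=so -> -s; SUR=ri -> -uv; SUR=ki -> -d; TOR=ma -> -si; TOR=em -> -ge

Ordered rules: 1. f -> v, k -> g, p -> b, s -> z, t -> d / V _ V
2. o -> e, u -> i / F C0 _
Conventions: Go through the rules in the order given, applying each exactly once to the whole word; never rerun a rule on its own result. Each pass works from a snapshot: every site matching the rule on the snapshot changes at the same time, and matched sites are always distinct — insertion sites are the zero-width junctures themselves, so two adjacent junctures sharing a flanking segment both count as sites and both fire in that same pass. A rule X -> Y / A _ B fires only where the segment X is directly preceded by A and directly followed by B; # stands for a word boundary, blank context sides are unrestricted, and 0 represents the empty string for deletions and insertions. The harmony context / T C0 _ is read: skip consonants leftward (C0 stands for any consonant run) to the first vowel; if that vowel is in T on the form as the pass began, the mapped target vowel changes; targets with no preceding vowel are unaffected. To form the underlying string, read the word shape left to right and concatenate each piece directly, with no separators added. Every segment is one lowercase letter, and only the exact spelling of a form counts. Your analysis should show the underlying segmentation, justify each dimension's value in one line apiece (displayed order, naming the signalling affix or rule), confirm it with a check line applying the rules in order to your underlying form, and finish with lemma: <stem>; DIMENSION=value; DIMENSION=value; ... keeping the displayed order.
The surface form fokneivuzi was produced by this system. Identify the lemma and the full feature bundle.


underlying: fokne-uv-u-si
NUM=lu - signalled by the affix -u
SUR=ri - signalled by the affix -uv
TOR=ma - signalled by the affix -si
check: fokneuvusi -> fokneuvuzi -> fokneivuzi
lemma: fokne; NUM=lu; SUR=ri; TOR=ma


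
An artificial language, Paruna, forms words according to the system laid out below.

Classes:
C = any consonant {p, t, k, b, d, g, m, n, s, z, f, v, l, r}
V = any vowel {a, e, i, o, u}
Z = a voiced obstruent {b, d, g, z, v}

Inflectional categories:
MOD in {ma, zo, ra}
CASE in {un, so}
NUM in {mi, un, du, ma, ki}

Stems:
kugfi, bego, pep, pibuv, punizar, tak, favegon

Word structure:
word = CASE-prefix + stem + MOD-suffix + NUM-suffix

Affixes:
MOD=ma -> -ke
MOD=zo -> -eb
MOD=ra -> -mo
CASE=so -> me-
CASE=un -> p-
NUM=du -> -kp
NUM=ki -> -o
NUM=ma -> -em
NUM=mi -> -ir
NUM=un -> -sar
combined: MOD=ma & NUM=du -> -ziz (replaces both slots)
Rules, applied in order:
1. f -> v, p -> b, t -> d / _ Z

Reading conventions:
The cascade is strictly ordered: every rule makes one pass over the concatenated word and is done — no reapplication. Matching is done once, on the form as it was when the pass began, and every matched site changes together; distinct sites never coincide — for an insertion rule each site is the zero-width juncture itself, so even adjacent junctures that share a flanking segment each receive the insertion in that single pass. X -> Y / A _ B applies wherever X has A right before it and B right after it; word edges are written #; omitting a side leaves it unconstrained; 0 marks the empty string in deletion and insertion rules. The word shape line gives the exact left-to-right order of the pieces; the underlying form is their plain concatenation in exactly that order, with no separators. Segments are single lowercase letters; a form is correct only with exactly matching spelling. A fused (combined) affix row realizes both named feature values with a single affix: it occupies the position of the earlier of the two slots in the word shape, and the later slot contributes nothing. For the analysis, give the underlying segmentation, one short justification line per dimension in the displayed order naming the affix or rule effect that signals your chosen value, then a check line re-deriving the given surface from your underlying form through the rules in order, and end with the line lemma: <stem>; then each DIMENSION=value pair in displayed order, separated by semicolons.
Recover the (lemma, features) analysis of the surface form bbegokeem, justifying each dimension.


underlying: p-bego-ke-em
MOD=ma - signalled by the affix -ke
CASE=un - signalled by the affix p-
NUM=ma - signalled by the affix -em
check: pbegokeem -> bbegokeem
lemma: bego; MOD=ma; CASE=un; NUM=ma


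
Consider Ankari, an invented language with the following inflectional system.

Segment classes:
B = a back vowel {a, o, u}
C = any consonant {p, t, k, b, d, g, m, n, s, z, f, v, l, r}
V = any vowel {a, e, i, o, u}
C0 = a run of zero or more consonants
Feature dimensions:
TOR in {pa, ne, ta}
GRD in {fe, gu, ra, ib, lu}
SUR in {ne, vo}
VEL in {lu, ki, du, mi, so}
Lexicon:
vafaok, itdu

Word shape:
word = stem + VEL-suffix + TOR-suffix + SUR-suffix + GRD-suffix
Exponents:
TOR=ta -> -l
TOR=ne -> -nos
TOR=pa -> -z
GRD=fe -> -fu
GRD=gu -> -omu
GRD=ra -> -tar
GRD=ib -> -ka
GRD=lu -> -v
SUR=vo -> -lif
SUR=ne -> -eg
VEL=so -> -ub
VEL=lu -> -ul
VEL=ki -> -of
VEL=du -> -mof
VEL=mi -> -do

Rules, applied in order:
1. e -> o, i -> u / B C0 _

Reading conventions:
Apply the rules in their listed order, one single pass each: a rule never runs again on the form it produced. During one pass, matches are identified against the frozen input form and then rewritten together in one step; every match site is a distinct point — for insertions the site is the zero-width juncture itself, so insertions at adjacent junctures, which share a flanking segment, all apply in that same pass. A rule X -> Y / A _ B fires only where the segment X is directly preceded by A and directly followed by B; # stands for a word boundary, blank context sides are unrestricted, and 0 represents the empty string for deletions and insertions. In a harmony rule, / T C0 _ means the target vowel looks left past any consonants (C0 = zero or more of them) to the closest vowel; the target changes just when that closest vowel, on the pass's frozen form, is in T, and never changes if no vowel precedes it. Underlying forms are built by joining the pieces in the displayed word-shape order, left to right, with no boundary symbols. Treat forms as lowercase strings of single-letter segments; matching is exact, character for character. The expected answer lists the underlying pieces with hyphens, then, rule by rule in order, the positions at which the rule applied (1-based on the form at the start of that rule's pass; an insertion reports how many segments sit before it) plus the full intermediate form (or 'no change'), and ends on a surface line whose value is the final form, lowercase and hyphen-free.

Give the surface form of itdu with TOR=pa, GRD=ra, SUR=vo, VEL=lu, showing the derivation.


underlying: itdu-ul-z-lif-tar
1. e -> o, i -> u / B C0 _: fires at position(s) 9: itduulzluftar
surface: itduulzluftar


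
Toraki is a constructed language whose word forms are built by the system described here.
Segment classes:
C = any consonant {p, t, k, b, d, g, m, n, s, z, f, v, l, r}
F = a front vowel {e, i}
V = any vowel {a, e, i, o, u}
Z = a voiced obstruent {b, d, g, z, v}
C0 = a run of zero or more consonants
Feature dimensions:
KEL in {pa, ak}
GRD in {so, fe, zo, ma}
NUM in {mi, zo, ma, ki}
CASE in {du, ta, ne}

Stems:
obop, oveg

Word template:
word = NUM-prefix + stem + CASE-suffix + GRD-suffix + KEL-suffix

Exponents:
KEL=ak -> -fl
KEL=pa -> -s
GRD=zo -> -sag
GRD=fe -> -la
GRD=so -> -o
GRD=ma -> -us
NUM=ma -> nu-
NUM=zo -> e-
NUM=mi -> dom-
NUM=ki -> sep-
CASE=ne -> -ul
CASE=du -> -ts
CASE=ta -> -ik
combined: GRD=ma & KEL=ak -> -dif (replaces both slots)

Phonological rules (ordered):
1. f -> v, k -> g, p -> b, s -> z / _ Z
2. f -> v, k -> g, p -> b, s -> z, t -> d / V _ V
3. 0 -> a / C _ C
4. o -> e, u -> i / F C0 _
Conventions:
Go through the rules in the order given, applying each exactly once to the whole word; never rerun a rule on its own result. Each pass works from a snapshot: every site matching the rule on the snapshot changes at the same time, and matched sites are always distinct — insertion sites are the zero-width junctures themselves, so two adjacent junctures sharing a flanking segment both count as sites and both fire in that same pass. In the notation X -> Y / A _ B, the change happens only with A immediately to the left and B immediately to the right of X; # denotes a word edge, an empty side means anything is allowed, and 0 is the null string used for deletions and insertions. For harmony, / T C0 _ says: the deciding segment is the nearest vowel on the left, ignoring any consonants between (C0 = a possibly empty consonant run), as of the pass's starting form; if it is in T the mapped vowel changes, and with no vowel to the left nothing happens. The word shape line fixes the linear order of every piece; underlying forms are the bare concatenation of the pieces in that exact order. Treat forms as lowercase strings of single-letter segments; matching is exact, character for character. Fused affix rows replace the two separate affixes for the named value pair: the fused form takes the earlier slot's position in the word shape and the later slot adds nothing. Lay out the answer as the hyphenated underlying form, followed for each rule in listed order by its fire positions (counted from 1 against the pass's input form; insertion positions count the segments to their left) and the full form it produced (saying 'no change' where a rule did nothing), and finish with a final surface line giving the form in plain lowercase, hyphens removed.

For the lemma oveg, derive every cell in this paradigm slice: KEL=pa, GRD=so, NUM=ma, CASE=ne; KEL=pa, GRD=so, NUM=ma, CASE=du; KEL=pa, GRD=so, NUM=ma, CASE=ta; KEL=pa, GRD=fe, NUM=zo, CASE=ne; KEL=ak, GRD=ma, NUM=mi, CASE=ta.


cell KEL=pa, GRD=so, NUM=ma, CASE=ne:
underlying: nu-oveg-ul-o-s
1. f -> v, k -> g, p -> b, s -> z / _ Z: no change
2. f -> v, k -> g, p -> b, s -> z, t -> d / V _ V: no change
3. 0 -> a / C _ C: no change
4. o -> e, u -> i / F C0 _: fires at position(s) 7: nuovegilos
surface: nuovegilos

cell KEL=pa, GRD=so, NUM=ma, CASE=du:
underlying: nu-oveg-ts-o-s
1. f -> v, k -> g, p -> b, s -> z / _ Z: no change
2. f -> v, k -> g, p -> b, s -> z, t -> d / V _ V: no change
3. 0 -> a / C _ C: inserts after position(s) 6, 7: nuovegatasos
4. o -> e, u -> i / F C0 _: no change
surface: nuovegatasos

cell KEL=pa, GRD=so, NUM=ma, CASE=ta:
underlying: nu-oveg-ik-o-s
1. f -> v, k -> g, p -> b, s -> z / _ Z: no change
2. f -> v, k -> g, p -> b, s -> z, t -> d / V _ V: fires at position(s) 8: nuovegigos
3. 0 -> a / C _ C: no change
4. o -> e, u -> i / F C0 _: fires at position(s) 9: nuovegiges
surface: nuovegiges

cell KEL=pa, GRD=fe, NUM=zo, CASE=ne:
underlying: e-oveg-ul-la-s
1. f -> v, k -> g, p -> b, s -> z / _ Z: no change
2. f -> v, k -> g, p -> b, s -> z, t -> d / V _ V: no change
3. 0 -> a / C _ C: inserts after position(s) 7: eovegulalas
4. o -> e, u -> i / F C0 _: fires at position(s) 2, 6: eevegilalas
surface: eevegilalas

cell KEL=ak, GRD=ma, NUM=mi, CASE=ta:
underlying: dom-oveg-ik-dif
1. f -> v, k -> g, p -> b, s -> z / _ Z: fires at position(s) 9: domovegigdif
2. f -> v, k -> g, p -> b, s -> z, t -> d / V _ V: no change
3. 0 -> a / C _ C: inserts after position(s) 9: domovegigadif
4. o -> e, u -> i / F C0 _: no change
surface: domovegigadif


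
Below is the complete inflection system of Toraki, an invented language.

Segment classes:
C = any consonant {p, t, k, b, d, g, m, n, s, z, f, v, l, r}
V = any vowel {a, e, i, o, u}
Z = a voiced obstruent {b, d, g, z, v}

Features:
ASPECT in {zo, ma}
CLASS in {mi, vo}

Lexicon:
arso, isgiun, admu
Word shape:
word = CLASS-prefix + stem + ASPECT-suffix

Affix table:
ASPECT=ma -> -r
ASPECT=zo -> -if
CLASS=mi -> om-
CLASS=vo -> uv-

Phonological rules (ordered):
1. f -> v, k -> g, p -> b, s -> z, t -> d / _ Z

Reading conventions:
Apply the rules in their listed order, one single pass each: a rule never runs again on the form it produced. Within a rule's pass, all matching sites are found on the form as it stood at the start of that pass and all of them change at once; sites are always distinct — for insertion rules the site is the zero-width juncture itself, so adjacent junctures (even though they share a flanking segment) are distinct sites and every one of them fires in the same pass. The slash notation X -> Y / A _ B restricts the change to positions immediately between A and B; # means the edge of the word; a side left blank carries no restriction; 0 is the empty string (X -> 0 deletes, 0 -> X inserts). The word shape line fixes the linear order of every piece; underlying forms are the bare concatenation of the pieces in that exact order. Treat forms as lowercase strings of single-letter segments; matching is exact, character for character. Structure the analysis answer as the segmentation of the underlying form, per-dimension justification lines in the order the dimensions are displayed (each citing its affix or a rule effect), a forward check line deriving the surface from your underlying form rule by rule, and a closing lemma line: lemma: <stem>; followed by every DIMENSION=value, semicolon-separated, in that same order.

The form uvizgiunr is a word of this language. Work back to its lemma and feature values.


underlying: uv-isgiun-r
ASPECT=ma - signalled by the affix -r
CLASS=vo - signalled by the affix uv-
check: uvisgiunr -> uvizgiunr
lemma: isgiun; ASPECT=ma; CLASS=vo


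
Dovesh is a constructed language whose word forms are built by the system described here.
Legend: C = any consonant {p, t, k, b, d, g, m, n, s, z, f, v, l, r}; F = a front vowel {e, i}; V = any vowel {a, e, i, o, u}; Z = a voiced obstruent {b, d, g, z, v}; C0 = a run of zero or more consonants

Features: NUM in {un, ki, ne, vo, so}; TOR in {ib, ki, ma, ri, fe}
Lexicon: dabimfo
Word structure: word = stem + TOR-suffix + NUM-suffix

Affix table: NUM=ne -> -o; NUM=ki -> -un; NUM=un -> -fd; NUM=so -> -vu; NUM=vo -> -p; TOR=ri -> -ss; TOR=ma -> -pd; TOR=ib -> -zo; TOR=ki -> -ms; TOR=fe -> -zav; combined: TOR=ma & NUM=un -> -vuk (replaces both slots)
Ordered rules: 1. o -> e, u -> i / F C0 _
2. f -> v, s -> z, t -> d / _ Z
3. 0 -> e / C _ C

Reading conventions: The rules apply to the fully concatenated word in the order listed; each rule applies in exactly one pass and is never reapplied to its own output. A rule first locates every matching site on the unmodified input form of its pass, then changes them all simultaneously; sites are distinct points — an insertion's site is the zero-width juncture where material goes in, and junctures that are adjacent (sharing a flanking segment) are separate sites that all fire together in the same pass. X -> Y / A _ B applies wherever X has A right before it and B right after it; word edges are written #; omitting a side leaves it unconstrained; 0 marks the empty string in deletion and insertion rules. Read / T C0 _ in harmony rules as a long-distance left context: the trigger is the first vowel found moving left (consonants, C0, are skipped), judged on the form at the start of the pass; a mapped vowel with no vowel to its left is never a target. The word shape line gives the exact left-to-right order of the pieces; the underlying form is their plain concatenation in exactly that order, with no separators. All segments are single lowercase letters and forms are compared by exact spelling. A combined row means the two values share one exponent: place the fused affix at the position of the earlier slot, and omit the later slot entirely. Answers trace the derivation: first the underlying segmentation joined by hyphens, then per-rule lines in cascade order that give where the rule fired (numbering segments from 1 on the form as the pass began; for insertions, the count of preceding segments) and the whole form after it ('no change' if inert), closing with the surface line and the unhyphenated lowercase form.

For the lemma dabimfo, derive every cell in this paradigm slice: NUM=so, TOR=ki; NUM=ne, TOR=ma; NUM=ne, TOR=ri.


cell NUM=so, TOR=ki:
underlying: dabimfo-ms-vu
1. o -> e, u -> i / F C0 _: fires at position(s) 7: dabimfemsvu
2. f -> v, s -> z, t -> d / _ Z: fires at position(s) 9: dabimfemzvu
3. 0 -> e / C _ C: inserts after position(s) 5, 8, 9: dabimefemezevu
surface: dabimefemezevu

cell NUM=ne, TOR=ma:
underlying: dabimfo-pd-o
1. o -> e, u -> i / F C0 _: fires at position(s) 7: dabimfepdo
2. f -> v, s -> z, t -> d / _ Z: no change
3. 0 -> e / C _ C: inserts after position(s) 5, 8: dabimefepedo
surface: dabimefepedo

cell NUM=ne, TOR=ri:
underlying: dabimfo-ss-o
1. o -> e, u -> i / F C0 _: fires at position(s) 7: dabimfesso
2. f -> v, s -> z, t -> d / _ Z: no change
3. 0 -> e / C _ C: inserts after position(s) 5, 8: dabimefeseso
surface: dabimefeseso


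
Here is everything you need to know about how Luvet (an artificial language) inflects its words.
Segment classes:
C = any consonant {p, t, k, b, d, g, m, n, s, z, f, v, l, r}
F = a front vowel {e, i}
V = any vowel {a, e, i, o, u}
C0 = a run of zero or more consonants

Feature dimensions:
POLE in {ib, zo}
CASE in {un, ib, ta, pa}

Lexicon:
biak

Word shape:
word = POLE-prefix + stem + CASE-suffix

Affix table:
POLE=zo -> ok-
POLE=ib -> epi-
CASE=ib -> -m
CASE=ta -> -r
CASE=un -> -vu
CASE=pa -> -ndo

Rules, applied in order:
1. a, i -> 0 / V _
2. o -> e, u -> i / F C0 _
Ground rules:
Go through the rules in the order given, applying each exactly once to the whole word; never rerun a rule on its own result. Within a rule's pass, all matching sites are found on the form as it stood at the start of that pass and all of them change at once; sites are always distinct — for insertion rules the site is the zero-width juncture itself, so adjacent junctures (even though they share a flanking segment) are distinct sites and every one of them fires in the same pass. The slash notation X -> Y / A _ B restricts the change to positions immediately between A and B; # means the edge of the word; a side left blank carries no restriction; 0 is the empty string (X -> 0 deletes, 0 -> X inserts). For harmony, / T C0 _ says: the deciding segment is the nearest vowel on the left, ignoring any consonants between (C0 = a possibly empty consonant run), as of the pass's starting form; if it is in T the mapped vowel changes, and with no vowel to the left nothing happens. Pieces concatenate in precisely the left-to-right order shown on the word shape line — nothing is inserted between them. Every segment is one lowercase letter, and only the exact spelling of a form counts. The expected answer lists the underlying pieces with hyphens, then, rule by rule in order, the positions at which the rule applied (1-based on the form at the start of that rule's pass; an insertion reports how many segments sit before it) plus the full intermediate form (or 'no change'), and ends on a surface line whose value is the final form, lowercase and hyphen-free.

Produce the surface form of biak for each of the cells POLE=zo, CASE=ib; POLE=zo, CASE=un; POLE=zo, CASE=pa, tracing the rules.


cell POLE=zo, CASE=ib:
underlying: ok-biak-m
1. a, i -> 0 / V _: fires at position(s) 5: okbikm
2. o -> e, u -> i / F C0 _: no change
surface: okbikm

cell POLE=zo, CASE=un:
underlying: ok-biak-vu
1. a, i -> 0 / V _: fires at position(s) 5: okbikvu
2. o -> e, u -> i / F C0 _: fires at position(s) 7: okbikvi
surface: okbikvi

cell POLE=zo, CASE=pa:
underlying: ok-biak-ndo
1. a, i -> 0 / V _: fires at position(s) 5: okbikndo
2. o -> e, u -> i / F C0 _: fires at position(s) 8: okbiknde
surface: okbiknde


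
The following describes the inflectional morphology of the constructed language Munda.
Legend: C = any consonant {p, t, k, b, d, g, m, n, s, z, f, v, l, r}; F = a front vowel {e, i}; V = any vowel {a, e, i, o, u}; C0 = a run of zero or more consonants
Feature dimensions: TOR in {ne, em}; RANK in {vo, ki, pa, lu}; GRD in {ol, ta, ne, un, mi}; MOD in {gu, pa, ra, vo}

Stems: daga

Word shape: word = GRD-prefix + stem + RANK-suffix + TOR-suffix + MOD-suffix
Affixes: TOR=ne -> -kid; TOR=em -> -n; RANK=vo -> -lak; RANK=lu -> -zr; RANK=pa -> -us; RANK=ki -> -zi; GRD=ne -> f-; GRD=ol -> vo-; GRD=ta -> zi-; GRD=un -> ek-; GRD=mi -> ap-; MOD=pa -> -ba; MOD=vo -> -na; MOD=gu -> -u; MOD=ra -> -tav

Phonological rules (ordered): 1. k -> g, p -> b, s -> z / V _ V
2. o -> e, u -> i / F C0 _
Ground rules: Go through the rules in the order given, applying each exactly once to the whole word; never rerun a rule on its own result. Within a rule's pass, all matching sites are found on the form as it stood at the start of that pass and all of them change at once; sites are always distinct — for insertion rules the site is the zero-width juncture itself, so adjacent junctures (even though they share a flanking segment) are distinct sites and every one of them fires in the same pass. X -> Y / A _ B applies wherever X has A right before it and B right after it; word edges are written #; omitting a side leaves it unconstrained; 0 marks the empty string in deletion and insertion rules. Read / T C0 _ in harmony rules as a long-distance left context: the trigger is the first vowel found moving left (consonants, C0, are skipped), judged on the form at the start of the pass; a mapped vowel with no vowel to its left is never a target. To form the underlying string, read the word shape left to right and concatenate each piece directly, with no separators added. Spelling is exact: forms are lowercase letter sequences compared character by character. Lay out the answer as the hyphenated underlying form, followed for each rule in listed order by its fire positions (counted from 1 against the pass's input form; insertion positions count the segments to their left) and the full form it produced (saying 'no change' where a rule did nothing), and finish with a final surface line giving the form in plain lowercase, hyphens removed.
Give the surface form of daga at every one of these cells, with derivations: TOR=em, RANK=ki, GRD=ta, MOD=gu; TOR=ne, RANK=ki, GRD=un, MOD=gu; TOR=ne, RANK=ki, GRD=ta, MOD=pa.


cell TOR=em, RANK=ki, GRD=ta, MOD=gu:
underlying: zi-daga-zi-n-u
1. k -> g, p -> b, s -> z / V _ V: no change
2. o -> e, u -> i / F C0 _: fires at position(s) 10: zidagazini
surface: zidagazini

cell TOR=ne, RANK=ki, GRD=un, MOD=gu:
underlying: ek-daga-zi-kid-u
1. k -> g, p -> b, s -> z / V _ V: fires at position(s) 9: ekdagazigidu
2. o -> e, u -> i / F C0 _: fires at position(s) 12: ekdagazigidi
surface: ekdagazigidi

cell TOR=ne, RANK=ki, GRD=ta, MOD=pa:
underlying: zi-daga-zi-kid-ba
1. k -> g, p -> b, s -> z / V _ V: fires at position(s) 9: zidagazigidba
2. o -> e, u -> i / F C0 _: no change
surface: zidagazigidba
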